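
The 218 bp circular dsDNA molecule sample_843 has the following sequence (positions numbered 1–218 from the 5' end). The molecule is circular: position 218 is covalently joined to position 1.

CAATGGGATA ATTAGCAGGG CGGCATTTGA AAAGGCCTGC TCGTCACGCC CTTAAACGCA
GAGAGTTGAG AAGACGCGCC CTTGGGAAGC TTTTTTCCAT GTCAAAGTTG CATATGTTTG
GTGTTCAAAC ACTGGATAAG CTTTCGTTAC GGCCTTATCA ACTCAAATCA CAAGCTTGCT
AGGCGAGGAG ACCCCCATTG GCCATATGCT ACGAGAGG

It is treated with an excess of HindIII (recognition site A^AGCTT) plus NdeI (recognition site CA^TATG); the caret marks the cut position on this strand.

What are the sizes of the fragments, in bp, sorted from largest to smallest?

101, 34, 32, 26, 25 bp

HindIII sites (AAGCTT) start at positions 87, 138, 172.
HindIII cuts after the first base of each site, so after positions 87, 138, 172.
NdeI sites (CATATG) start at positions 111, 203.
NdeI cuts after base 2 of each site, so after positions 112, 204.
Combined cut positions: 87, 112, 138, 172, 204.
Circular molecule, 5 cuts → 5 fragments:
  88–112 → 25 bp
  113–138 → 26 bp
  139–172 → 34 bp
  173–204 → 32 bp
  205–218 then 1–87 → 14 + 87 = 101 bp
Sorted largest to smallest: 101, 34, 32, 26, 25 bp.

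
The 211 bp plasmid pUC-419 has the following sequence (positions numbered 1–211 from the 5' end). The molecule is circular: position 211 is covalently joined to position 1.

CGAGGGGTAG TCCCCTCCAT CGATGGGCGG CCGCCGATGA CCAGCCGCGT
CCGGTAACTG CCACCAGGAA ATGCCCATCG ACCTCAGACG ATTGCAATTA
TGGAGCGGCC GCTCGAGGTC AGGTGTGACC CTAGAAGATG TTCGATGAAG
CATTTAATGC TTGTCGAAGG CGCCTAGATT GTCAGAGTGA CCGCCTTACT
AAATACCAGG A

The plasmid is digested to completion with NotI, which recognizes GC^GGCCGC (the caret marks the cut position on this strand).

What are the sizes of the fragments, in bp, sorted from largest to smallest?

133, 78 bp

NotI sites (GCGGCCGC) start at positions 27, 105.
NotI cuts after base 2 of each site, so after positions 28, 106.
Circular molecule, 2 cuts → 2 fragments:
  29–106 → 78 bp
  107–211 then 1–28 → 105 + 28 = 133 bp
Sorted largest to smallest: 133, 78 bp.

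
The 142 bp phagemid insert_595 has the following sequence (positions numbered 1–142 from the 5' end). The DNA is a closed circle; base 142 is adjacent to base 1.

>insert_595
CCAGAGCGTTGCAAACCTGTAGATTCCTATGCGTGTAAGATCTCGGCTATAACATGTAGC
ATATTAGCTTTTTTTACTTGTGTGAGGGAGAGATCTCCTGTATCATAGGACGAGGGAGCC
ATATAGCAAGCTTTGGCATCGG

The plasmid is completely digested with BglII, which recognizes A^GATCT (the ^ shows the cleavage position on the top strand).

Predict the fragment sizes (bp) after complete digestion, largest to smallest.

BglII sites (AGATCT) start at positions 38, 91.
BglII cuts after the first base of each site, so after positions 38, 91.
Circular molecule, 2 cuts → 2 fragments:
  39–91 → 53 bp
  92–142 then 1–38 → 51 + 38 = 89 bp
Sorted largest to smallest: 89, 53 bp.

89, 53 bp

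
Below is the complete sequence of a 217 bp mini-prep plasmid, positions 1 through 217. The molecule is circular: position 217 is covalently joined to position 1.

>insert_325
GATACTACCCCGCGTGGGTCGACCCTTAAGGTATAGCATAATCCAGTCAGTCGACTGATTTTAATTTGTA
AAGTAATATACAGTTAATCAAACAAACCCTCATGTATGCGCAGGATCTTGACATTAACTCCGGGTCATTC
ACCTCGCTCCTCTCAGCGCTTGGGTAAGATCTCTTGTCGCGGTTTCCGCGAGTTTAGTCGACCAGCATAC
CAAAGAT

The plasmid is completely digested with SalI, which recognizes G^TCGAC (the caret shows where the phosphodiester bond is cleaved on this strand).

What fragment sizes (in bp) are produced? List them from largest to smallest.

147, 38, 32 bp

SalI sites (GTCGAC) start at positions 18, 50, 197.
SalI cuts after the first base of each site, so after positions 18, 50, 197.
Circular molecule, 3 cuts → 3 fragments:
  19–50 → 32 bp
  51–197 → 147 bp
  198–217 then 1–18 → 20 + 18 = 38 bp
Sorted largest to smallest: 147, 38, 32 bp.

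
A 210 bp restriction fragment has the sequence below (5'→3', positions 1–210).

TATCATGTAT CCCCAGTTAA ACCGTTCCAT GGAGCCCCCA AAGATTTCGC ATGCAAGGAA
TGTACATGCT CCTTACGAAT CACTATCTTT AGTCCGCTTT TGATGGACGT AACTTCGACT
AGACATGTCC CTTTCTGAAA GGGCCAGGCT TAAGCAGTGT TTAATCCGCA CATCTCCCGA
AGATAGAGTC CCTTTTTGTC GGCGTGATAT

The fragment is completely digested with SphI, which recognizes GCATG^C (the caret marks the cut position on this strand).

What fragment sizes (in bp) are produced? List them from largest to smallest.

The SphI site (GCATGC) starts at position 49.
SphI cuts after base 5 of each site (before the last base), so after position 53.
Linear molecule, 1 cut → 2 fragments:
  1–53 → 53 bp
  54–210 → 157 bp
Sorted largest to smallest: 157, 53 bp.

157, 53 bp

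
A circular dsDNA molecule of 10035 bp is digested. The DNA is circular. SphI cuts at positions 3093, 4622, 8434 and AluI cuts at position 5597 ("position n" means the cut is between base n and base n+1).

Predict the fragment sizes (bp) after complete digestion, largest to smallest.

4694, 2837, 1529, 975 bp

Combined cut positions (sorted): 3093, 4622, 5597, 8434.
Circular molecule, 4 cuts → 4 fragments:
  4622 − 3093 = 1529 bp
  5597 − 4622 = 975 bp
  8434 − 5597 = 2837 bp
  wrap: 10035 − 8434 + 3093 = 4694 bp
Sorted largest to smallest: 4694, 2837, 1529, 975 bp.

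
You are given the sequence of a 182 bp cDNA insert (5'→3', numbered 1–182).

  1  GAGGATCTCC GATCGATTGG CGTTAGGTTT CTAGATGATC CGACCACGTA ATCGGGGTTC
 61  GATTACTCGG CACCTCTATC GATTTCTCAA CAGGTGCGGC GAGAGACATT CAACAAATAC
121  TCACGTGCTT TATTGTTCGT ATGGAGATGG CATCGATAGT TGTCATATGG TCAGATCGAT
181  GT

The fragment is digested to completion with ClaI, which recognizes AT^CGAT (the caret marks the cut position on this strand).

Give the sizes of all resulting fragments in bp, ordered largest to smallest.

ClaI sites (ATCGAT) start at positions 12, 78, 152, 175.
ClaI cuts after base 2 of each site, so after positions 13, 79, 153, 176.
Linear molecule, 4 cuts → 5 fragments:
  1–13 → 13 bp
  14–79 → 66 bp
  80–153 → 74 bp
  154–176 → 23 bp
  177–182 → 6 bp
Sorted largest to smallest: 74, 66, 23, 13, 6 bp.

74, 66, 23, 13, 6 bp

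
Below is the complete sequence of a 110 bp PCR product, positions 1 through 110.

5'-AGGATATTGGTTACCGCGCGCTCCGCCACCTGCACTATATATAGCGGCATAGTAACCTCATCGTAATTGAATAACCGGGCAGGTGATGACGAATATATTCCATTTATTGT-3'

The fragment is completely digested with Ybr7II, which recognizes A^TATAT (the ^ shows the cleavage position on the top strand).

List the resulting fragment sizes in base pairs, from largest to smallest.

Ybr7II sites (ATATAT) start at positions 37, 93.
Ybr7II cuts after the first base of each site, so after positions 37, 93.
Linear molecule, 2 cuts → 3 fragments:
  1–37 → 37 bp
  38–93 → 56 bp
  94–110 → 17 bp
Sorted largest to smallest: 56, 37, 17 bp.

56, 37, 17 bp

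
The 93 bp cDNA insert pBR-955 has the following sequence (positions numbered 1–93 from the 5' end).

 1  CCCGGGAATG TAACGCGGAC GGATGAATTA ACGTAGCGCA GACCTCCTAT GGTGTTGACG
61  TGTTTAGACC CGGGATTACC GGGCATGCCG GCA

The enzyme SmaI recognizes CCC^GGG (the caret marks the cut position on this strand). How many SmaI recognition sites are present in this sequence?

2

CCCGGG occurs starting at positions 1, 69.
SmaI cuts at 2 sites.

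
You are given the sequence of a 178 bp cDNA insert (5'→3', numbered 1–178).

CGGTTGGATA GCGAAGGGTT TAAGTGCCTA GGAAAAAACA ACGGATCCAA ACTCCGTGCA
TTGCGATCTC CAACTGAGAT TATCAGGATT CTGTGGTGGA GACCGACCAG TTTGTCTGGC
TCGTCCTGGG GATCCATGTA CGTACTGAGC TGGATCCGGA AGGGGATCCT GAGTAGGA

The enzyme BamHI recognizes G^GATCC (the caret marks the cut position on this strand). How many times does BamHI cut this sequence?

GGATCC occurs starting at positions 43, 130, 152, 164.
BamHI cuts at 4 sites.

4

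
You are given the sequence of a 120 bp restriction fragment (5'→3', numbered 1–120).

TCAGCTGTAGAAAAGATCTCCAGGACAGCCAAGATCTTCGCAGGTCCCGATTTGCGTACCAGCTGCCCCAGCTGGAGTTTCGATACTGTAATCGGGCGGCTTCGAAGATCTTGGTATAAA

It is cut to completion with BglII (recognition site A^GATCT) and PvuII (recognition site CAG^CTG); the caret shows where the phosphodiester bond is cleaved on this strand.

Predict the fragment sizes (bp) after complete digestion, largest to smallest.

35, 30, 18, 14, 10, 9, 4 bp

BglII sites (AGATCT) start at positions 14, 32, 106.
BglII cuts after the first base of each site, so after positions 14, 32, 106.
PvuII sites (CAGCTG) start at positions 2, 60, 69.
PvuII cuts after base 3 of each site, so after positions 4, 62, 71.
Combined cut positions: 4, 14, 32, 62, 71, 106.
Linear molecule, 6 cuts → 7 fragments:
  1–4 → 4 bp
  5–14 → 10 bp
  15–32 → 18 bp
  33–62 → 30 bp
  63–71 → 9 bp
  72–106 → 35 bp
  107–120 → 14 bp
Sorted largest to smallest: 35, 30, 18, 14, 10, 9, 4 bp.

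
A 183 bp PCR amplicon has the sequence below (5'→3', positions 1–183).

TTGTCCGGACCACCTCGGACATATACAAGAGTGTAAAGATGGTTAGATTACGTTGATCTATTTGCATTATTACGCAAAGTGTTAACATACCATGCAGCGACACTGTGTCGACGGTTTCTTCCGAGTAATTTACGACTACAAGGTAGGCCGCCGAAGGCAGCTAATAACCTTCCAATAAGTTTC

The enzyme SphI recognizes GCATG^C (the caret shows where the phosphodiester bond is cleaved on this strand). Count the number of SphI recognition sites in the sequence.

0

No occurrence of GCATGC is present in the sequence.
SphI does not cut: 0 sites.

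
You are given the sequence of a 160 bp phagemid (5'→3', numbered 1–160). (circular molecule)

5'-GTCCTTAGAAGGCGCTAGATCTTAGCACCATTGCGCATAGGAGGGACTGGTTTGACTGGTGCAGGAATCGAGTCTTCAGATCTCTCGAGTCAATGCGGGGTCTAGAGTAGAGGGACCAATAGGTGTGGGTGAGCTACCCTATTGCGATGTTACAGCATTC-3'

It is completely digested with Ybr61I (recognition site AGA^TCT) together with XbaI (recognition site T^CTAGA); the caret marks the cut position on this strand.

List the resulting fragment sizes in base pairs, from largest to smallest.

Ybr61I sites (AGATCT) start at positions 17, 78.
Ybr61I cuts after base 3 of each site, so after positions 19, 80.
The XbaI site (TCTAGA) starts at position 101.
XbaI cuts after the first base of each site, so after position 101.
Combined cut positions: 19, 80, 101.
Circular molecule, 3 cuts → 3 fragments:
  20–80 → 61 bp
  81–101 → 21 bp
  102–160 then 1–19 → 59 + 19 = 78 bp
Sorted largest to smallest: 78, 61, 21 bp.

78, 61, 21 bp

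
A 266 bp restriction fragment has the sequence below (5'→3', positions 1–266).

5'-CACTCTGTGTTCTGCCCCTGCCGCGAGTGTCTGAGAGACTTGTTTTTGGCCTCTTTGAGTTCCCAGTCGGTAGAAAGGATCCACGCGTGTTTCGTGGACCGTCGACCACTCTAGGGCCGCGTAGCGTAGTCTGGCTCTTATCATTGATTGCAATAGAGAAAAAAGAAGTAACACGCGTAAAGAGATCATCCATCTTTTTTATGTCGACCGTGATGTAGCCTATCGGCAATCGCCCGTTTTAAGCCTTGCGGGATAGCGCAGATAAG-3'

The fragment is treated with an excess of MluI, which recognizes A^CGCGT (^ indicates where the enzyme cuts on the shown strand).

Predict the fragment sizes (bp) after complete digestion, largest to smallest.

93, 90, 83 bp

MluI sites (ACGCGT) start at positions 83, 173.
MluI cuts after the first base of each site, so after positions 83, 173.
Linear molecule, 2 cuts → 3 fragments:
  1–83 → 83 bp
  84–173 → 90 bp
  174–266 → 93 bp
Sorted largest to smallest: 93, 90, 83 bp.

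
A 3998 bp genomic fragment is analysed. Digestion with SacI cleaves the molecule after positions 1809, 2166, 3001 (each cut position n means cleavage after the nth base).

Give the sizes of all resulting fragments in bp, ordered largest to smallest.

1809, 997, 835, 357 bp

Linear molecule, 3 cuts → 4 fragments:
  1809 − 0 = 1809 bp
  2166 − 1809 = 357 bp
  3001 − 2166 = 835 bp
  3998 − 3001 = 997 bp
Sorted largest to smallest: 1809, 997, 835, 357 bp.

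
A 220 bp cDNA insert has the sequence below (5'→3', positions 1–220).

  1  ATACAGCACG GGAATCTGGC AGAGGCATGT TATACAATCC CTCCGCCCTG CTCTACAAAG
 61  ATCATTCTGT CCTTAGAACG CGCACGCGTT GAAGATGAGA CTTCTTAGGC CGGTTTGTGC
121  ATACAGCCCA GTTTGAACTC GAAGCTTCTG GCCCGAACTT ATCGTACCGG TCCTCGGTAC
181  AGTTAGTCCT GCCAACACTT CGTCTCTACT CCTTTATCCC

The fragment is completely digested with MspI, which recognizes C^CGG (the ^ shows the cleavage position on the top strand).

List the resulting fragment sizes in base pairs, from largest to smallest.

MspI sites (CCGG) start at positions 110, 167.
MspI cuts after the first base of each site, so after positions 110, 167.
Linear molecule, 2 cuts → 3 fragments:
  1–110 → 110 bp
  111–167 → 57 bp
  168–220 → 53 bp
Sorted largest to smallest: 110, 57, 53 bp.

110, 57, 53 bp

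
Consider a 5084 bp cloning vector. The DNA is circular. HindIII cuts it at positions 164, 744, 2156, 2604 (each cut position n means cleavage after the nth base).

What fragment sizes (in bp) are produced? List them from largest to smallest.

2644, 1412, 580, 448 bp

Circular molecule, 4 cuts → 4 fragments:
  744 − 164 = 580 bp
  2156 − 744 = 1412 bp
  2604 − 2156 = 448 bp
  wrap: 5084 − 2604 + 164 = 2644 bp
Sorted largest to smallest: 2644, 1412, 580, 448 bp.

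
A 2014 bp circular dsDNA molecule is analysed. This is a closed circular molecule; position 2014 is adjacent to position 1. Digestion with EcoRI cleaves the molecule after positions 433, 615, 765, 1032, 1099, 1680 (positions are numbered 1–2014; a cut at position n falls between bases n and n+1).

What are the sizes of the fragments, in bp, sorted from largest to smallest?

767, 581, 267, 182, 150, 67 bp

Circular molecule, 6 cuts → 6 fragments:
  615 − 433 = 182 bp
  765 − 615 = 150 bp
  1032 − 765 = 267 bp
  1099 − 1032 = 67 bp
  1680 − 1099 = 581 bp
  wrap: 2014 − 1680 + 433 = 767 bp
Sorted largest to smallest: 767, 581, 267, 182, 150, 67 bp.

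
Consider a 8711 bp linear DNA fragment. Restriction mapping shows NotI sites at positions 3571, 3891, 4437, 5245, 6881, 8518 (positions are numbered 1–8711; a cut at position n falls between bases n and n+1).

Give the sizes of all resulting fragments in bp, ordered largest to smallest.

Linear molecule, 6 cuts → 7 fragments:
  3571 − 0 = 3571 bp
  3891 − 3571 = 320 bp
  4437 − 3891 = 546 bp
  5245 − 4437 = 808 bp
  6881 − 5245 = 1636 bp
  8518 − 6881 = 1637 bp
  8711 − 8518 = 193 bp
Sorted largest to smallest: 3571, 1637, 1636, 808, 546, 320, 193 bp.

3571, 1637, 1636, 808, 546, 320, 193 bp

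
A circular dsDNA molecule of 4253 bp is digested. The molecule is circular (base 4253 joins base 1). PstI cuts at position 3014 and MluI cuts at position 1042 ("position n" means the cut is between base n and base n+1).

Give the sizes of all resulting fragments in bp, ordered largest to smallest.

2281, 1972 bp

Combined cut positions (sorted): 1042, 3014.
Circular molecule, 2 cuts → 2 fragments:
  3014 − 1042 = 1972 bp
  wrap: 4253 − 3014 + 1042 = 2281 bp
Sorted largest to smallest: 2281, 1972 bp.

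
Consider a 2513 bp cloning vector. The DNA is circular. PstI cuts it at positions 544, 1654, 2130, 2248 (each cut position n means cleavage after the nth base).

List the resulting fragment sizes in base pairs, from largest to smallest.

Circular molecule, 4 cuts → 4 fragments:
  1654 − 544 = 1110 bp
  2130 − 1654 = 476 bp
  2248 − 2130 = 118 bp
  wrap: 2513 − 2248 + 544 = 809 bp
Sorted largest to smallest: 1110, 809, 476, 118 bp.

1110, 809, 476, 118 bp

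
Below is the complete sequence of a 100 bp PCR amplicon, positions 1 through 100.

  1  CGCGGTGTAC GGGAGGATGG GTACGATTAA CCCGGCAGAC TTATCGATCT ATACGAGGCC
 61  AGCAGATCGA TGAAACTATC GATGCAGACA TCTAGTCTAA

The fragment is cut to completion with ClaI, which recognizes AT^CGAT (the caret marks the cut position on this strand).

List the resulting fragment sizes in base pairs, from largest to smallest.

ClaI sites (ATCGAT) start at positions 43, 66, 78.
ClaI cuts after base 2 of each site, so after positions 44, 67, 79.
Linear molecule, 3 cuts → 4 fragments:
  1–44 → 44 bp
  45–67 → 23 bp
  68–79 → 12 bp
  80–100 → 21 bp
Sorted largest to smallest: 44, 23, 21, 12 bp.

44, 23, 21, 12 bp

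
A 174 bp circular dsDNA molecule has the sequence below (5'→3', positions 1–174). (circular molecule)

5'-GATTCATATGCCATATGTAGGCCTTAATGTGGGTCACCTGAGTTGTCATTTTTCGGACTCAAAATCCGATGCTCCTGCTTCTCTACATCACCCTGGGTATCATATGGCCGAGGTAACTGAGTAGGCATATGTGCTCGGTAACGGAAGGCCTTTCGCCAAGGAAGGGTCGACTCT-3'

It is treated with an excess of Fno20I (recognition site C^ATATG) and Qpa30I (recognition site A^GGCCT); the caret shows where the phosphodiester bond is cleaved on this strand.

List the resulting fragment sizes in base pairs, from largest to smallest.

82, 33, 25, 20, 7, 7 bp

Fno20I sites (CATATG) start at positions 5, 12, 101, 126.
Fno20I cuts after the first base of each site, so after positions 5, 12, 101, 126.
Qpa30I sites (AGGCCT) start at positions 19, 146.
Qpa30I cuts after the first base of each site, so after positions 19, 146.
Combined cut positions: 5, 12, 19, 101, 126, 146.
Circular molecule, 6 cuts → 6 fragments:
  6–12 → 7 bp
  13–19 → 7 bp
  20–101 → 82 bp
  102–126 → 25 bp
  127–146 → 20 bp
  147–174 then 1–5 → 28 + 5 = 33 bp
Sorted largest to smallest: 82, 33, 25, 20, 7, 7 bp.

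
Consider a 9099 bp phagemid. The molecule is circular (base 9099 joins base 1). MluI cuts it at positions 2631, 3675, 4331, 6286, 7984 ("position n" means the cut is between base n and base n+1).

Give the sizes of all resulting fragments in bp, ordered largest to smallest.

Circular molecule, 5 cuts → 5 fragments:
  3675 − 2631 = 1044 bp
  4331 − 3675 = 656 bp
  6286 − 4331 = 1955 bp
  7984 − 6286 = 1698 bp
  wrap: 9099 − 7984 + 2631 = 3746 bp
Sorted largest to smallest: 3746, 1955, 1698, 1044, 656 bp.

3746, 1955, 1698, 1044, 656 bp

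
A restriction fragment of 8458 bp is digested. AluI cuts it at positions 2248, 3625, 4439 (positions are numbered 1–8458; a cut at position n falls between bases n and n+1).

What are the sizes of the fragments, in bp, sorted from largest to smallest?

Linear molecule, 3 cuts → 4 fragments:
  2248 − 0 = 2248 bp
  3625 − 2248 = 1377 bp
  4439 − 3625 = 814 bp
  8458 − 4439 = 4019 bp
Sorted largest to smallest: 4019, 2248, 1377, 814 bp.

4019, 2248, 1377, 814 bp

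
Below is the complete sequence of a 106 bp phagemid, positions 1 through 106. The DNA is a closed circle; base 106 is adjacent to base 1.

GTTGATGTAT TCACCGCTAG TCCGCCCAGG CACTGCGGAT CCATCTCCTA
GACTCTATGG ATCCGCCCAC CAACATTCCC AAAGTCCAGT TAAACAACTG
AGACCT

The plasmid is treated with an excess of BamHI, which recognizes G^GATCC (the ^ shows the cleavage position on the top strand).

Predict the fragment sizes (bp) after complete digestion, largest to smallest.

84, 22 bp

BamHI sites (GGATCC) start at positions 37, 59.
BamHI cuts after the first base of each site, so after positions 37, 59.
Circular molecule, 2 cuts → 2 fragments:
  38–59 → 22 bp
  60–106 then 1–37 → 47 + 37 = 84 bp
Sorted largest to smallest: 84, 22 bp.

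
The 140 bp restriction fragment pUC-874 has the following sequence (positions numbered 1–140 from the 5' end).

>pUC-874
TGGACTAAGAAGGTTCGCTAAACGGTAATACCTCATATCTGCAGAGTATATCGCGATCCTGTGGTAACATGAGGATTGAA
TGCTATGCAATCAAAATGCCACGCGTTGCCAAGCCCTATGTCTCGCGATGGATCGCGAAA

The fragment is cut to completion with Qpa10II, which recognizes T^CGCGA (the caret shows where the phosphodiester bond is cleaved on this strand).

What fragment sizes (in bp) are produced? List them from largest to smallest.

Qpa10II sites (TCGCGA) start at positions 51, 123, 133.
Qpa10II cuts after the first base of each site, so after positions 51, 123, 133.
Linear molecule, 3 cuts → 4 fragments:
  1–51 → 51 bp
  52–123 → 72 bp
  124–133 → 10 bp
  134–140 → 7 bp
Sorted largest to smallest: 72, 51, 10, 7 bp.

72, 51, 10, 7 bp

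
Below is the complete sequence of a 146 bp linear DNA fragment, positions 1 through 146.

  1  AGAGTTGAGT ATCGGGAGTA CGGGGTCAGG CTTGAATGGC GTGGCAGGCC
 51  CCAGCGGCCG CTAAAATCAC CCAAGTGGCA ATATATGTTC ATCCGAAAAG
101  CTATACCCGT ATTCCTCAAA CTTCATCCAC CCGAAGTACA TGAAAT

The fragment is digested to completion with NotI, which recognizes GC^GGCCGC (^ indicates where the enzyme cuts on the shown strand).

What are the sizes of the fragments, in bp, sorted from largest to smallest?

The NotI site (GCGGCCGC) starts at position 54.
NotI cuts after base 2 of each site, so after position 55.
Linear molecule, 1 cut → 2 fragments:
  1–55 → 55 bp
  56–146 → 91 bp
Sorted largest to smallest: 91, 55 bp.

91, 55 bp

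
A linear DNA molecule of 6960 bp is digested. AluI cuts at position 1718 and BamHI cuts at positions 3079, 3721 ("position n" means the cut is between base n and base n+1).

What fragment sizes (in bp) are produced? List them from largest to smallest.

3239, 1718, 1361, 642 bp

Combined cut positions (sorted): 1718, 3079, 3721.
Linear molecule, 3 cuts → 4 fragments:
  1718 − 0 = 1718 bp
  3079 − 1718 = 1361 bp
  3721 − 3079 = 642 bp
  6960 − 3721 = 3239 bp
Sorted largest to smallest: 3239, 1718, 1361, 642 bp.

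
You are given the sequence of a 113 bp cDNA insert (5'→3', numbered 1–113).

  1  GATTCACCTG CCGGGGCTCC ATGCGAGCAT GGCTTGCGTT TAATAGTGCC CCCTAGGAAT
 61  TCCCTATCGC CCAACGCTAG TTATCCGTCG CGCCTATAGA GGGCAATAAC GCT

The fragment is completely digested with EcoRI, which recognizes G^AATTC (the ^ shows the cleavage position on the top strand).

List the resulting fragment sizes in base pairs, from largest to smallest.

57, 56 bp

The EcoRI site (GAATTC) starts at position 57.
EcoRI cuts after the first base of each site, so after position 57.
Linear molecule, 1 cut → 2 fragments:
  1–57 → 57 bp
  58–113 → 56 bp
Sorted largest to smallest: 57, 56 bp.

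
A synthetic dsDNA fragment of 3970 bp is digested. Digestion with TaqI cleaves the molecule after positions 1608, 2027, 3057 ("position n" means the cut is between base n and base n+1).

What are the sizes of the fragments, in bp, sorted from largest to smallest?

1608, 1030, 913, 419 bp

Linear molecule, 3 cuts → 4 fragments:
  1608 − 0 = 1608 bp
  2027 − 1608 = 419 bp
  3057 − 2027 = 1030 bp
  3970 − 3057 = 913 bp
Sorted largest to smallest: 1608, 1030, 913, 419 bp.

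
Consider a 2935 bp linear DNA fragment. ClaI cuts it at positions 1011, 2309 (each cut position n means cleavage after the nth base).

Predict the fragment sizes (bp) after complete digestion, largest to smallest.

1298, 1011, 626 bp

Linear molecule, 2 cuts → 3 fragments:
  1011 − 0 = 1011 bp
  2309 − 1011 = 1298 bp
  2935 − 2309 = 626 bp
Sorted largest to smallest: 1298, 1011, 626 bp.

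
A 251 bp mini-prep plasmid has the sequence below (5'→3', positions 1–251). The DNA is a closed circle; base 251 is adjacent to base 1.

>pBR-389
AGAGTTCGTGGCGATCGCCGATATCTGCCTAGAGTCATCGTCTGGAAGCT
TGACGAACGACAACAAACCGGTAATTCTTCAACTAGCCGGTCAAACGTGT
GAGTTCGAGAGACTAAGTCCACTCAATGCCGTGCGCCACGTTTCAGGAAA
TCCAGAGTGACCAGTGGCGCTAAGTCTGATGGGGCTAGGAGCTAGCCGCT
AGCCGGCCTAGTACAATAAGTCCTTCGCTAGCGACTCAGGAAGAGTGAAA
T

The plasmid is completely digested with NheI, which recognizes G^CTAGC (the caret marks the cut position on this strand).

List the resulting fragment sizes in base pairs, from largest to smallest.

NheI sites (GCTAGC) start at positions 191, 198, 227.
NheI cuts after the first base of each site, so after positions 191, 198, 227.
Circular molecule, 3 cuts → 3 fragments:
  192–198 → 7 bp
  199–227 → 29 bp
  228–251 then 1–191 → 24 + 191 = 215 bp
Sorted largest to smallest: 215, 29, 7 bp.

215, 29, 7 bp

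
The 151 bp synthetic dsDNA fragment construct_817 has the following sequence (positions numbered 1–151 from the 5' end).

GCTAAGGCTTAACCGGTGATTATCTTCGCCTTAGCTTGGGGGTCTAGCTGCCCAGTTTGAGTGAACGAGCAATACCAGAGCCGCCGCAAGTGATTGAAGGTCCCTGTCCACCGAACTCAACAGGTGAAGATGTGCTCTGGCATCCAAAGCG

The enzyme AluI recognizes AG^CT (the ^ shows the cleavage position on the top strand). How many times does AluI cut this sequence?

2

AGCT occurs starting at positions 33, 46.
AluI cuts at 2 sites.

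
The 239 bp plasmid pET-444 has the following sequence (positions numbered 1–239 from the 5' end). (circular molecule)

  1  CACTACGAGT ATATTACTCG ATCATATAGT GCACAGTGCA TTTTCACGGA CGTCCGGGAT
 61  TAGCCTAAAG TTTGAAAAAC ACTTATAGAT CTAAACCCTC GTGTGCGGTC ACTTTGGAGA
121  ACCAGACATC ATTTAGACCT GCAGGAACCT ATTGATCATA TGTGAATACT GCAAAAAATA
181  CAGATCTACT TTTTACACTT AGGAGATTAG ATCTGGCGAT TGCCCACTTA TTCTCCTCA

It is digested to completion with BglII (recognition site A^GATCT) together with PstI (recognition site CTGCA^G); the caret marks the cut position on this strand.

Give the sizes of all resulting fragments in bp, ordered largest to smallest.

117, 56, 39, 27 bp

BglII sites (AGATCT) start at positions 87, 182, 209.
BglII cuts after the first base of each site, so after positions 87, 182, 209.
The PstI site (CTGCAG) starts at position 139.
PstI cuts after base 5 of each site (before the last base), so after position 143.
Combined cut positions: 87, 143, 182, 209.
Circular molecule, 4 cuts → 4 fragments:
  88–143 → 56 bp
  144–182 → 39 bp
  183–209 → 27 bp
  210–239 then 1–87 → 30 + 87 = 117 bp
Sorted largest to smallest: 117, 56, 39, 27 bp.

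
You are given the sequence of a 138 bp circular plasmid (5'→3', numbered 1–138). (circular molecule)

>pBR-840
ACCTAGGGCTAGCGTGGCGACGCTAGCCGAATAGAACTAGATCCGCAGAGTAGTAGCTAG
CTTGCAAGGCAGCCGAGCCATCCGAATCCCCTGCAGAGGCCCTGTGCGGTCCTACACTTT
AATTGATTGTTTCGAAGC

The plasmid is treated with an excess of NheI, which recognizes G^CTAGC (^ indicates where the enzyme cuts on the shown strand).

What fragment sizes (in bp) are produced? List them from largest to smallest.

90, 34, 14 bp

NheI sites (GCTAGC) start at positions 8, 22, 56.
NheI cuts after the first base of each site, so after positions 8, 22, 56.
Circular molecule, 3 cuts → 3 fragments:
  9–22 → 14 bp
  23–56 → 34 bp
  57–138 then 1–8 → 82 + 8 = 90 bp
Sorted largest to smallest: 90, 34, 14 bp.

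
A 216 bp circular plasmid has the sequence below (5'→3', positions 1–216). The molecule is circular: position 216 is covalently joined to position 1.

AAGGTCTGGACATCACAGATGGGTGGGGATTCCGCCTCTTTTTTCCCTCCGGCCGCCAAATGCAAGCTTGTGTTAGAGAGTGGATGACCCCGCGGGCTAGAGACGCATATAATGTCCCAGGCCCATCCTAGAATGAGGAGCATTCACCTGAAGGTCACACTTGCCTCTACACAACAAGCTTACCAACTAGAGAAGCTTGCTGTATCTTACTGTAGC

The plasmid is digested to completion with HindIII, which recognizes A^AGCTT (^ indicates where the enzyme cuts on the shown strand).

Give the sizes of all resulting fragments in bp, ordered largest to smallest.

112, 87, 17 bp

HindIII sites (AAGCTT) start at positions 64, 176, 193.
HindIII cuts after the first base of each site, so after positions 64, 176, 193.
Circular molecule, 3 cuts → 3 fragments:
  65–176 → 112 bp
  177–193 → 17 bp
  194–216 then 1–64 → 23 + 64 = 87 bp
Sorted largest to smallest: 112, 87, 17 bp.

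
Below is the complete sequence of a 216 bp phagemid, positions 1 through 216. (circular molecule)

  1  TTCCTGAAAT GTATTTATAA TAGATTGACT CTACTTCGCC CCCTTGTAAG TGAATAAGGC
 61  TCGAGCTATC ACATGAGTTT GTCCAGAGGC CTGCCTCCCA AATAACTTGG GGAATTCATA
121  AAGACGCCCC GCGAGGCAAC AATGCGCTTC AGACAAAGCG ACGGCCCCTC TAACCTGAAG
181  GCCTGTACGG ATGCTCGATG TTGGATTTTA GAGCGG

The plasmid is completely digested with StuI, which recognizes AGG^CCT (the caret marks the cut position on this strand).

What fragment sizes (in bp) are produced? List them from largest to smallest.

StuI sites (AGGCCT) start at positions 87, 179.
StuI cuts after base 3 of each site, so after positions 89, 181.
Circular molecule, 2 cuts → 2 fragments:
  90–181 → 92 bp
  182–216 then 1–89 → 35 + 89 = 124 bp
Sorted largest to smallest: 124, 92 bp.

124, 92 bp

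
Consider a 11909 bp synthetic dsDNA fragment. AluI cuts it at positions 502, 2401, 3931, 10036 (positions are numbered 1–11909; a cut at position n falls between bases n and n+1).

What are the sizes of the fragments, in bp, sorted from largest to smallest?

Linear molecule, 4 cuts → 5 fragments:
  502 − 0 = 502 bp
  2401 − 502 = 1899 bp
  3931 − 2401 = 1530 bp
  10036 − 3931 = 6105 bp
  11909 − 10036 = 1873 bp
Sorted largest to smallest: 6105, 1899, 1873, 1530, 502 bp.

6105, 1899, 1873, 1530, 502 bp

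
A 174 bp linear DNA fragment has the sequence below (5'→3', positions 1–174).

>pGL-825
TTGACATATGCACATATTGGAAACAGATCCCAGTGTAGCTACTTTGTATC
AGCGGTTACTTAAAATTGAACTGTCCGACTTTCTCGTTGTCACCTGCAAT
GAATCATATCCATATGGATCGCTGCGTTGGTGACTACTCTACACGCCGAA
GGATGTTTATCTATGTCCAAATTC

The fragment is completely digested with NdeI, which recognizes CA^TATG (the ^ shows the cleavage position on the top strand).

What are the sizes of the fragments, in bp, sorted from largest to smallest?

106, 62, 6 bp

NdeI sites (CATATG) start at positions 5, 111.
NdeI cuts after base 2 of each site, so after positions 6, 112.
Linear molecule, 2 cuts → 3 fragments:
  1–6 → 6 bp
  7–112 → 106 bp
  113–174 → 62 bp
Sorted largest to smallest: 106, 62, 6 bp.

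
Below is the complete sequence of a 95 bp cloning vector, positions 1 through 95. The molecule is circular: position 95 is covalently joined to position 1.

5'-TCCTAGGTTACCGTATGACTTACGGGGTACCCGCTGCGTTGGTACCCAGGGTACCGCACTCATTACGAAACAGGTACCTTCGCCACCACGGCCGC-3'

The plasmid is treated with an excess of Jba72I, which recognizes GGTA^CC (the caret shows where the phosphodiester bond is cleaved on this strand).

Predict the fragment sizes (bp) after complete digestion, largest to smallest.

48, 23, 15, 9 bp

Jba72I sites (GGTACC) start at positions 26, 41, 50, 73.
Jba72I cuts after base 4 of each site, so after positions 29, 44, 53, 76.
Circular molecule, 4 cuts → 4 fragments:
  30–44 → 15 bp
  45–53 → 9 bp
  54–76 → 23 bp
  77–95 then 1–29 → 19 + 29 = 48 bp
Sorted largest to smallest: 48, 23, 15, 9 bp.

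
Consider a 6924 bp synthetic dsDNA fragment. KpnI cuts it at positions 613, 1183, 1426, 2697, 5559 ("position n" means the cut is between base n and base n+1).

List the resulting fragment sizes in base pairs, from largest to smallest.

2862, 1365, 1271, 613, 570, 243 bp

Linear molecule, 5 cuts → 6 fragments:
  613 − 0 = 613 bp
  1183 − 613 = 570 bp
  1426 − 1183 = 243 bp
  2697 − 1426 = 1271 bp
  5559 − 2697 = 2862 bp
  6924 − 5559 = 1365 bp
Sorted largest to smallest: 2862, 1365, 1271, 613, 570, 243 bp.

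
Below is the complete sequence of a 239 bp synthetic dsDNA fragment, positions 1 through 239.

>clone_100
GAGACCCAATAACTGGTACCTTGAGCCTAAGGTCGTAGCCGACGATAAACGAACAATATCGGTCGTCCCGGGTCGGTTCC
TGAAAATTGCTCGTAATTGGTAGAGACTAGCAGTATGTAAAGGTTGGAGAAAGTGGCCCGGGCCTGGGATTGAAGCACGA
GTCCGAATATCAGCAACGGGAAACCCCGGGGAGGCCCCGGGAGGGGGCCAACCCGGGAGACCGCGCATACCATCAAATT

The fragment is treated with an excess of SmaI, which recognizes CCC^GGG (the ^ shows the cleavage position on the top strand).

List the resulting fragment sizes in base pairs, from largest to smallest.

70, 69, 48, 25, 16, 11 bp

SmaI sites (CCCGGG) start at positions 67, 137, 185, 196, 212.
SmaI cuts after base 3 of each site, so after positions 69, 139, 187, 198, 214.
Linear molecule, 5 cuts → 6 fragments:
  1–69 → 69 bp
  70–139 → 70 bp
  140–187 → 48 bp
  188–198 → 11 bp
  199–214 → 16 bp
  215–239 → 25 bp
Sorted largest to smallest: 70, 69, 48, 25, 16, 11 bp.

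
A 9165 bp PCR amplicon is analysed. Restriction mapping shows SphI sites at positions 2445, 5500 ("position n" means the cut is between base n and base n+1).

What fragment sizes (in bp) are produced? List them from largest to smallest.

Linear molecule, 2 cuts → 3 fragments:
  2445 − 0 = 2445 bp
  5500 − 2445 = 3055 bp
  9165 − 5500 = 3665 bp
Sorted largest to smallest: 3665, 3055, 2445 bp.

3665, 3055, 2445 bp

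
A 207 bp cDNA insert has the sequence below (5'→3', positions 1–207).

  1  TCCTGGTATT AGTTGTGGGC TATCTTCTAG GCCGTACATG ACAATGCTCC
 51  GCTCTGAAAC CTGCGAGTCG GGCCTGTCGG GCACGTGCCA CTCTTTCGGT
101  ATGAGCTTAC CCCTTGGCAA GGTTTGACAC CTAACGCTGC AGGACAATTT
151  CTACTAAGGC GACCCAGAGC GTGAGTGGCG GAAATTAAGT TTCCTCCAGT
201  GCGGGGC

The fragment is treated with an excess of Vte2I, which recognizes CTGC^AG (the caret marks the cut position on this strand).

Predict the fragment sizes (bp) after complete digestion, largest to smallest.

The Vte2I site (CTGCAG) starts at position 137.
Vte2I cuts after base 4 of each site, so after position 140.
Linear molecule, 1 cut → 2 fragments:
  1–140 → 140 bp
  141–207 → 67 bp
Sorted largest to smallest: 140, 67 bp.

140, 67 bp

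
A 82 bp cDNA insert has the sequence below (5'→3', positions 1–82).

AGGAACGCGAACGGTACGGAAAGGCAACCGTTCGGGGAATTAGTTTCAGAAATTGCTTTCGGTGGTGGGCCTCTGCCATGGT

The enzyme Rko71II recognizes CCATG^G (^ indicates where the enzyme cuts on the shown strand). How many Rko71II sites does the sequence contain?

CCATGG occurs starting at position 76.
Rko71II cuts at 1 site.

1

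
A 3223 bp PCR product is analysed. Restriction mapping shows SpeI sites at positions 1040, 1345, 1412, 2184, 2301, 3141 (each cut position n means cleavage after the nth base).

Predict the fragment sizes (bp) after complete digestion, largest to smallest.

Linear molecule, 6 cuts → 7 fragments:
  1040 − 0 = 1040 bp
  1345 − 1040 = 305 bp
  1412 − 1345 = 67 bp
  2184 − 1412 = 772 bp
  2301 − 2184 = 117 bp
  3141 − 2301 = 840 bp
  3223 − 3141 = 82 bp
Sorted largest to smallest: 1040, 840, 772, 305, 117, 82, 67 bp.

1040, 840, 772, 305, 117, 82, 67 bp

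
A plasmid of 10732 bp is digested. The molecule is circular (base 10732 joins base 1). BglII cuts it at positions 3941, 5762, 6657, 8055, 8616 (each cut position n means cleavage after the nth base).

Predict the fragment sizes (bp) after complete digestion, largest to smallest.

6057, 1821, 1398, 895, 561 bp

Circular molecule, 5 cuts → 5 fragments:
  5762 − 3941 = 1821 bp
  6657 − 5762 = 895 bp
  8055 − 6657 = 1398 bp
  8616 − 8055 = 561 bp
  wrap: 10732 − 8616 + 3941 = 6057 bp
Sorted largest to smallest: 6057, 1821, 1398, 895, 561 bp.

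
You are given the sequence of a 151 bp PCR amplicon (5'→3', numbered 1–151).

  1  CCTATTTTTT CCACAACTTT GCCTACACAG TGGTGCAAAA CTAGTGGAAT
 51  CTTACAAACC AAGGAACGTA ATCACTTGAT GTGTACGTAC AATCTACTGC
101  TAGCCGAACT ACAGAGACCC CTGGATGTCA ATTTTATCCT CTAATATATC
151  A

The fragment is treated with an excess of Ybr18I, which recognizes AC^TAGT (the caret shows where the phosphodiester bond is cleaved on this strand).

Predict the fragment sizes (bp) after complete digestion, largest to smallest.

110, 41 bp

The Ybr18I site (ACTAGT) starts at position 40.
Ybr18I cuts after base 2 of each site, so after position 41.
Linear molecule, 1 cut → 2 fragments:
  1–41 → 41 bp
  42–151 → 110 bp
Sorted largest to smallest: 110, 41 bp.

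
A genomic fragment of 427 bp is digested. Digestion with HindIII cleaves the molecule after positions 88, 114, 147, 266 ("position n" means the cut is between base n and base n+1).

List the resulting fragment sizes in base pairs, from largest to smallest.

161, 119, 88, 33, 26 bp

Linear molecule, 4 cuts → 5 fragments:
  88 − 0 = 88 bp
  114 − 88 = 26 bp
  147 − 114 = 33 bp
  266 − 147 = 119 bp
  427 − 266 = 161 bp
Sorted largest to smallest: 161, 119, 88, 33, 26 bp.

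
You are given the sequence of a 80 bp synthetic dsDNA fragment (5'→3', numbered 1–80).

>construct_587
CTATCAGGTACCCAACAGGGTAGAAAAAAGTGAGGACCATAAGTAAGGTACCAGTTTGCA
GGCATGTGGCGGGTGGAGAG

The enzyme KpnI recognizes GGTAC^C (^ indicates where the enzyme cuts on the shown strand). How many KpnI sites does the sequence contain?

GGTACC occurs starting at positions 7, 47.
KpnI cuts at 2 sites.

2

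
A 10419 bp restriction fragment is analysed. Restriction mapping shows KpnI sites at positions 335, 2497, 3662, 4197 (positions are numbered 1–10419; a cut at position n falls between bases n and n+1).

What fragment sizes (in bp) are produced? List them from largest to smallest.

Linear molecule, 4 cuts → 5 fragments:
  335 − 0 = 335 bp
  2497 − 335 = 2162 bp
  3662 − 2497 = 1165 bp
  4197 − 3662 = 535 bp
  10419 − 4197 = 6222 bp
Sorted largest to smallest: 6222, 2162, 1165, 535, 335 bp.

6222, 2162, 1165, 535, 335 bp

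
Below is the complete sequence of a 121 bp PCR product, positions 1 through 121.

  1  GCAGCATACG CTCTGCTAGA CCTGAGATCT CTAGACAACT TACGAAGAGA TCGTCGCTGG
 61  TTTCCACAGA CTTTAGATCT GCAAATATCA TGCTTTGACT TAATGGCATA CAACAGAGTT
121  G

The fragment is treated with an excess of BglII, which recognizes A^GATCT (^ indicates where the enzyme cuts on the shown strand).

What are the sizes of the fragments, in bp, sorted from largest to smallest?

50, 46, 25 bp

BglII sites (AGATCT) start at positions 25, 75.
BglII cuts after the first base of each site, so after positions 25, 75.
Linear molecule, 2 cuts → 3 fragments:
  1–25 → 25 bp
  26–75 → 50 bp
  76–121 → 46 bp
Sorted largest to smallest: 50, 46, 25 bp.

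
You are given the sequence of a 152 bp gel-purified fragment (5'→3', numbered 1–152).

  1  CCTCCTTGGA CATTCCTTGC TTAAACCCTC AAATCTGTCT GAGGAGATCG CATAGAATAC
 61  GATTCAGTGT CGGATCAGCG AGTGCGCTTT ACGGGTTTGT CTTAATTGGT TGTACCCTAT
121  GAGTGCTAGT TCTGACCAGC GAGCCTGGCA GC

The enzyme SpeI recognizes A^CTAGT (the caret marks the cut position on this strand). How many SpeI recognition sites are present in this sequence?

0

No occurrence of ACTAGT is present in the sequence.
SpeI does not cut: 0 sites.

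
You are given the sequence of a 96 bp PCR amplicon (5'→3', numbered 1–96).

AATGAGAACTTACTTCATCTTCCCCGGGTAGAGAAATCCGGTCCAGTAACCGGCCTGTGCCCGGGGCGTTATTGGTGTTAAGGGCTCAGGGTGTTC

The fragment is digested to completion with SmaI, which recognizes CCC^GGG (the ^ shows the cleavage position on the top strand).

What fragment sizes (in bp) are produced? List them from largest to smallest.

SmaI sites (CCCGGG) start at positions 23, 60.
SmaI cuts after base 3 of each site, so after positions 25, 62.
Linear molecule, 2 cuts → 3 fragments:
  1–25 → 25 bp
  26–62 → 37 bp
  63–96 → 34 bp
Sorted largest to smallest: 37, 34, 25 bp.

37, 34, 25 bp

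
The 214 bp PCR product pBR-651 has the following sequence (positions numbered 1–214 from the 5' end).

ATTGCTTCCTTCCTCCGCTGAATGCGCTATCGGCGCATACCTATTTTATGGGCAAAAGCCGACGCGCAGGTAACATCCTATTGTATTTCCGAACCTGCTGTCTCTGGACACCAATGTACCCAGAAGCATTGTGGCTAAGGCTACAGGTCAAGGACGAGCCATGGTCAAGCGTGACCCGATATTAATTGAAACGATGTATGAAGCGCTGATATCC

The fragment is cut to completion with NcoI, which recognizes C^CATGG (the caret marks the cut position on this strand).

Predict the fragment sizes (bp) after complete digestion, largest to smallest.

The NcoI site (CCATGG) starts at position 159.
NcoI cuts after the first base of each site, so after position 159.
Linear molecule, 1 cut → 2 fragments:
  1–159 → 159 bp
  160–214 → 55 bp
Sorted largest to smallest: 159, 55 bp.

159, 55 bp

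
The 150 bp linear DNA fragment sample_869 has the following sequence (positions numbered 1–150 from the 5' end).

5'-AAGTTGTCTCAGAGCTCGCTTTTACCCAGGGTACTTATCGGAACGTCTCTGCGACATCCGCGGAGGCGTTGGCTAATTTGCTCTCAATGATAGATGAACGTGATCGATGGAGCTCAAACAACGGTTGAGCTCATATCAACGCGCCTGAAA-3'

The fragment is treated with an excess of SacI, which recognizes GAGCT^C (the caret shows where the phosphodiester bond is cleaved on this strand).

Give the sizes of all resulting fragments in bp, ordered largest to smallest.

SacI sites (GAGCTC) start at positions 12, 110, 127.
SacI cuts after base 5 of each site (before the last base), so after positions 16, 114, 131.
Linear molecule, 3 cuts → 4 fragments:
  1–16 → 16 bp
  17–114 → 98 bp
  115–131 → 17 bp
  132–150 → 19 bp
Sorted largest to smallest: 98, 19, 17, 16 bp.

98, 19, 17, 16 bp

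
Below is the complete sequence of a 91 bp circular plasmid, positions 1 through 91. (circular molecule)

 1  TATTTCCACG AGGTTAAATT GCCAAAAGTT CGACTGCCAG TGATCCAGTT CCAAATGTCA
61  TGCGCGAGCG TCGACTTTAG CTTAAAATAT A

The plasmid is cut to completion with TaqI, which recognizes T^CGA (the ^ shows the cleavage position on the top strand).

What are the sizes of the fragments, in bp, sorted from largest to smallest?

50, 41 bp

TaqI sites (TCGA) start at positions 30, 71.
TaqI cuts after the first base of each site, so after positions 30, 71.
Circular molecule, 2 cuts → 2 fragments:
  31–71 → 41 bp
  72–91 then 1–30 → 20 + 30 = 50 bp
Sorted largest to smallest: 50, 41 bp.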